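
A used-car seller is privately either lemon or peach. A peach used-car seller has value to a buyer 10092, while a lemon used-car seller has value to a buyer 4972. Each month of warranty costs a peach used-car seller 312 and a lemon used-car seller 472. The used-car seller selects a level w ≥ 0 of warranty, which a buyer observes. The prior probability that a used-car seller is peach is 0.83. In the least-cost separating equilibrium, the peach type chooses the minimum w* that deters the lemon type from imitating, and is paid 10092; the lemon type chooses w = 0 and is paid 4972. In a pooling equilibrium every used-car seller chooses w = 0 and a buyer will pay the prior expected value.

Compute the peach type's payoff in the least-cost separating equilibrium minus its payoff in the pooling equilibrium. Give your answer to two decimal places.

-2514.01

Least-cost separating signal: w* solves 4972 = 10092 − 472·w*, so w* = (10092 − 4972)/472 ≈ 10.8475.
Peach type's separating payoff: 10092 − 312 × w* = 10092 − 312 × (10092 − 4972)/472 = 10092 − 1597440/472 ≈ 6707.5932.
Pooling payoff: 0.83 × 10092 + 0.17 × 4972 = 9221.6.
Difference: 6707.5932 − 9221.6 = -2514.0068, i.e. -2514.01 to two decimal places.
The peach type would prefer the pooling outcome.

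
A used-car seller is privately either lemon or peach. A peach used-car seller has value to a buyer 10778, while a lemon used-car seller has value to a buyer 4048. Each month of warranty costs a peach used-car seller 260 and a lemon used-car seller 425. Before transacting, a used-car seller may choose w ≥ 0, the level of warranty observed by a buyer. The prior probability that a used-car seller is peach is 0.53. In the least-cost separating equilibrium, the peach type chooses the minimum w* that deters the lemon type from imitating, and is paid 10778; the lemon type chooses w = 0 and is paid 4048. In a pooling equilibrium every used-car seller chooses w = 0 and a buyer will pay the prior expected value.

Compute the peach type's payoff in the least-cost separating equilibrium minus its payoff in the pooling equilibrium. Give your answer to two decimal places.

-954.08

Least-cost separating signal: w* solves 4048 = 10778 − 425·w*, so w* = (10778 − 4048)/425 ≈ 15.8353.
Peach type's separating payoff: 10778 − 260 × w* = 10778 − 260 × (10778 − 4048)/425 = 10778 − 1749800/425 ≈ 6660.8235.
Pooling payoff: 0.53 × 10778 + 0.47 × 4048 = 7614.9.
Difference: 6660.8235 − 7614.9 = -954.0765, i.e. -954.08 to two decimal places.
The peach type would prefer the pooling outcome.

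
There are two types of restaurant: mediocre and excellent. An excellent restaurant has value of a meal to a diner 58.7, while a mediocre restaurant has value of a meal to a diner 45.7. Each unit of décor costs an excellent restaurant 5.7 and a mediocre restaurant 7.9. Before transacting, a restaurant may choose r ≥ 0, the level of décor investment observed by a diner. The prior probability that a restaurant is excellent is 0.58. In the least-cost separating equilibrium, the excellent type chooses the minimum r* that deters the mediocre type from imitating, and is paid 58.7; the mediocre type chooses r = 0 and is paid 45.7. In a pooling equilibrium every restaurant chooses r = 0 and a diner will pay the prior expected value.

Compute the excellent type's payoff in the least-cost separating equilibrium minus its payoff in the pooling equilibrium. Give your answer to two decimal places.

Least-cost separating signal: r* solves 45.7 = 58.7 − 7.9·r*, so r* = (58.7 − 45.7)/7.9 ≈ 1.6456.
Excellent type's separating payoff: 58.7 − 5.7 × r* = 58.7 − 5.7 × (58.7 − 45.7)/7.9 = 58.7 − 74.1/7.9 ≈ 49.3203.
Pooling payoff: 0.58 × 58.7 + 0.42 × 45.7 = 53.24.
Difference: 49.3203 − 53.24 = -3.9197, i.e. -3.92 to two decimal places.
The excellent type would prefer the pooling outcome.

-3.92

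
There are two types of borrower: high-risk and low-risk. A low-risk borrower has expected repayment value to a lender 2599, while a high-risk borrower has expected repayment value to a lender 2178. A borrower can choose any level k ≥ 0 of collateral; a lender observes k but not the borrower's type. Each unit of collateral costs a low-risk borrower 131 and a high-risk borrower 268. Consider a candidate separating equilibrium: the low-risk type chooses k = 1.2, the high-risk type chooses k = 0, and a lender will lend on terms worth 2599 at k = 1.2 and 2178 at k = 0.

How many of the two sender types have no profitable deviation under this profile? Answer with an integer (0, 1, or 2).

High-risk type: stay at 0 → 2178; mimic → 2599 − 268 × 1.2 = 2277.4. IC fails (2178 < 2277.4).
Low-risk type: signal → 2599 − 131 × 1.2 = 2441.8; deviate to 0 → 2178. IC holds (2441.8 ≥ 2178).
1 of 2 constraints hold, so this profile is not an equilibrium.

1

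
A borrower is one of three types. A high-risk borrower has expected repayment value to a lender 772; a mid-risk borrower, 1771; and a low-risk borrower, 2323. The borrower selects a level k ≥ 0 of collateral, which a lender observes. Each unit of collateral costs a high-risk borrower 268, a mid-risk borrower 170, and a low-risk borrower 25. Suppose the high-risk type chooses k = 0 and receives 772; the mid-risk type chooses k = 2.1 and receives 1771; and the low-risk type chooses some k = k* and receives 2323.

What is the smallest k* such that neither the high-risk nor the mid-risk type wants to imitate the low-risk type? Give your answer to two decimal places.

Mid-risk type (on-path payoff 1771 − 170×2.1 = 1414) won't mimic when 1414 ≥ 2323 − 170·k*, i.e. k* ≥ 5.35.
High-risk type (on-path payoff 772) won't mimic when 772 ≥ 2323 − 268·k*, i.e. k* ≥ 5.79.
Both must hold, so k* = max(5.79, 5.35) = 5.79. The high-risk type's constraint binds.

5.79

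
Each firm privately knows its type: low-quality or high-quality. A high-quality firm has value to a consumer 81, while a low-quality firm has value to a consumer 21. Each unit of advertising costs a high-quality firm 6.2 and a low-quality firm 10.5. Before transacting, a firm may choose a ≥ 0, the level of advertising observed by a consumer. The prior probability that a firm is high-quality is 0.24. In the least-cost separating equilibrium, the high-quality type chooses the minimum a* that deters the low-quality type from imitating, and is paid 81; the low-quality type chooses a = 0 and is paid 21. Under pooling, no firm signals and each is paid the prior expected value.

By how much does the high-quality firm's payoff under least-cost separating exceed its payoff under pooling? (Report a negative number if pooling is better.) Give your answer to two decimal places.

10.17

Least-cost separating signal: a* solves 21 = 81 − 10.5·a*, so a* = (81 − 21)/10.5 ≈ 5.7143.
High-quality type's separating payoff: 81 − 6.2 × a* = 81 − 6.2 × (81 − 21)/10.5 = 81 − 372/10.5 ≈ 45.5714.
Pooling payoff: 0.24 × 81 + 0.76 × 21 = 35.4.
Difference: 45.5714 − 35.4 = 10.1714, i.e. 10.17 to two decimal places.
The high-quality type prefers to separate.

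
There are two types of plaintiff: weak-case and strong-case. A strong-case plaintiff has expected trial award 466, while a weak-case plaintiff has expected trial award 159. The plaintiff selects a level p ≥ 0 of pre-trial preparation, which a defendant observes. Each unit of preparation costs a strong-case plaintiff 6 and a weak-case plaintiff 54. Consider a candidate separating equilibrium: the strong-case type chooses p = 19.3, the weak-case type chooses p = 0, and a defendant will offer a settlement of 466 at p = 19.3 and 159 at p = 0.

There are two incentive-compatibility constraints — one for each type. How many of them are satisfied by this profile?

Weak-case type: stay at 0 → 159; mimic → 466 − 54 × 19.3 = -576.2. IC holds (159 ≥ -576.2).
Strong-case type: signal → 466 − 6 × 19.3 = 350.2; deviate to 0 → 159. IC holds (350.2 ≥ 159).
2 of 2 constraints hold, so this is a separating equilibrium.

2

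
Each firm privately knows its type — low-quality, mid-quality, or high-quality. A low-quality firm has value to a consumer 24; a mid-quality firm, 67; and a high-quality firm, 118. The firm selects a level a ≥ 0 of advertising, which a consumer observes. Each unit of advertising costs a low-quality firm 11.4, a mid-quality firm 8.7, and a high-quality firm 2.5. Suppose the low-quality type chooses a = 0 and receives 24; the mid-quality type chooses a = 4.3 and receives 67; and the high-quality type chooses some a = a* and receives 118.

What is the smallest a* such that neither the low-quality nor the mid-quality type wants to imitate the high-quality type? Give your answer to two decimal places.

Mid-quality type (on-path payoff 67 − 8.7×4.3 = 29.59) won't mimic when 29.59 ≥ 118 − 8.7·a*, i.e. a* ≥ 10.16.
Low-quality type (on-path payoff 24) won't mimic when 24 ≥ 118 − 11.4·a*, i.e. a* ≥ 8.25.
Both must hold, so a* = max(8.25, 10.16) = 10.16. The mid-quality type's constraint binds.

10.16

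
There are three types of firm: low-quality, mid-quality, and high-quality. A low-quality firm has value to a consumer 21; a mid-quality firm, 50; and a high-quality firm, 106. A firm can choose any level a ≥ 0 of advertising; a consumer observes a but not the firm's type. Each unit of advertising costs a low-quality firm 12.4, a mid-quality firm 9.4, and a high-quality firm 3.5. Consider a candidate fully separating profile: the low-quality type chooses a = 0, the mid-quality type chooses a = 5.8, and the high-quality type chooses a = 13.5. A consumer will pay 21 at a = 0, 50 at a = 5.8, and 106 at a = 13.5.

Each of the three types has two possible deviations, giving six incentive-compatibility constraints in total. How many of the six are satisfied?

5

Low-quality (own payoff 21): to a=5.8 gives 50 − 12.4×5.8 = -21.92 → no gain ✓; to a=13.5 gives 106 − 12.4×13.5 = -61.4 → no gain ✓.
Mid-quality (own payoff 50 − 9.4×5.8 = -4.52): to a=0 gives 21 → profitable ✗; to a=13.5 gives 106 − 9.4×13.5 = -20.9 → no gain ✓.
High-quality (own payoff 106 − 3.5×13.5 = 58.75): to a=0 gives 21 → no gain ✓; to a=5.8 gives 50 − 3.5×5.8 = 29.7 → no gain ✓.
5 of the 6 constraints hold; not an equilibrium.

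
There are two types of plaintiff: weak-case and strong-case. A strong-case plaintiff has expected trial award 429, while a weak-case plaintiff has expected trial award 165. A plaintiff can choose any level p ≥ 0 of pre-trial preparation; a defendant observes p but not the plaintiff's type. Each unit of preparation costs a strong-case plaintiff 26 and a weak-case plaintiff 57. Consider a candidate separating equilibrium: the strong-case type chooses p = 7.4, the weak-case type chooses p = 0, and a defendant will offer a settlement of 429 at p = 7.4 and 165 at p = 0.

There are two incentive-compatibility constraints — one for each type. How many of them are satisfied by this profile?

Weak-case type: stay at 0 → 165; mimic → 429 − 57 × 7.4 = 7.2. IC holds (165 ≥ 7.2).
Strong-case type: signal → 429 − 26 × 7.4 = 236.6; deviate to 0 → 165. IC holds (236.6 ≥ 165).
2 of 2 constraints hold, so this is a separating equilibrium.

2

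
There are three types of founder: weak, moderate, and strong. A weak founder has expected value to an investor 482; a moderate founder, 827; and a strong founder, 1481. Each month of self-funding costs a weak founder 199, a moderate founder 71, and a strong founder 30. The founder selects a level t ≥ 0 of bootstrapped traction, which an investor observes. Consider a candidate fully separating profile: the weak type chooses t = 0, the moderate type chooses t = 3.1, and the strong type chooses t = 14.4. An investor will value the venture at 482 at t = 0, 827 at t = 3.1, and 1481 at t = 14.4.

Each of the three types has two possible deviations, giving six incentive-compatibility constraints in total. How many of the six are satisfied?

Weak (own payoff 482): to t=3.1 gives 827 − 199×3.1 = 210.1 → no gain ✓; to t=14.4 gives 1481 − 199×14.4 = -1384.6 → no gain ✓.
Moderate (own payoff 827 − 71×3.1 = 606.9): to t=0 gives 482 → no gain ✓; to t=14.4 gives 1481 − 71×14.4 = 458.6 → no gain ✓.
Strong (own payoff 1481 − 30×14.4 = 1049): to t=0 gives 482 → no gain ✓; to t=3.1 gives 827 − 30×3.1 = 734 → no gain ✓.
6 of the 6 constraints hold; this profile is a separating equilibrium.

6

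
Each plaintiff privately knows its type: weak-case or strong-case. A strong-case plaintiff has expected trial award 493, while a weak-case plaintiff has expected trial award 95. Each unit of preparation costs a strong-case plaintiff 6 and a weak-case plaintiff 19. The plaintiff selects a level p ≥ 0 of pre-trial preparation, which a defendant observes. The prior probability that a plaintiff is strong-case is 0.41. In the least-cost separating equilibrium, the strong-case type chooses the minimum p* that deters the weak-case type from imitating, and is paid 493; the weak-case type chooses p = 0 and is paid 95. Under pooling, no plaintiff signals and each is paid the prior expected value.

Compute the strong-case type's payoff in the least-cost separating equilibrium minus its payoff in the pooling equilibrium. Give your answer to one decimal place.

109.1

Least-cost separating signal: p* solves 95 = 493 − 19·p*, so p* = (493 − 95)/19 ≈ 20.9474.
Strong-case type's separating payoff: 493 − 6 × p* = 493 − 6 × (493 − 95)/19 = 493 − 2388/19 ≈ 367.316.
Pooling payoff: 0.41 × 493 + 0.59 × 95 = 258.18.
Difference: 367.316 − 258.18 = 109.136, i.e. 109.1 to one decimal place.
The strong-case type prefers to separate.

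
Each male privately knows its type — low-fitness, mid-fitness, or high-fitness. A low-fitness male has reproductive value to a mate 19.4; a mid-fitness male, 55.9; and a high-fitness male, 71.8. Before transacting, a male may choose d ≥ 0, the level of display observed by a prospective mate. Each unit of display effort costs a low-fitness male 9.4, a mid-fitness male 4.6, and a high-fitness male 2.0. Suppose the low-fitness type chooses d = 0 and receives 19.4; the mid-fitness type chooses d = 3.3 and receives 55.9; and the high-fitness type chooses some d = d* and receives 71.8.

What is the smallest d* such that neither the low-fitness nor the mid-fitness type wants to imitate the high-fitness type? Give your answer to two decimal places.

Mid-fitness type (on-path payoff 55.9 − 4.6×3.3 = 40.72) won't mimic when 40.72 ≥ 71.8 − 4.6·d*, i.e. d* ≥ 6.76.
Low-fitness type (on-path payoff 19.4) won't mimic when 19.4 ≥ 71.8 − 9.4·d*, i.e. d* ≥ 5.57.
Both must hold, so d* = max(5.57, 6.76) = 6.76. The mid-fitness type's constraint binds.

6.76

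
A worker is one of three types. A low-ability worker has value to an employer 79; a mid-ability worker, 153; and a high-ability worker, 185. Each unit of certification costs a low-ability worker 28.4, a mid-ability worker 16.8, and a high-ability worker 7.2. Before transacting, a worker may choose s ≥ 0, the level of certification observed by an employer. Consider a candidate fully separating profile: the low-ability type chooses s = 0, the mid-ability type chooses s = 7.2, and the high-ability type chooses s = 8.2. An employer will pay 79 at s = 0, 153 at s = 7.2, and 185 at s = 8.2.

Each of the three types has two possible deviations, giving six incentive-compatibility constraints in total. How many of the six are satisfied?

4

High-ability (own payoff 185 − 7.2×8.2 = 125.96): to s=0 gives 79 → no gain ✓; to s=7.2 gives 153 − 7.2×7.2 = 101.16 → no gain ✓.
Low-ability (own payoff 79): to s=7.2 gives 153 − 28.4×7.2 = -51.48 → no gain ✓; to s=8.2 gives 185 − 28.4×8.2 = -47.88 → no gain ✓.
Mid-ability (own payoff 153 − 16.8×7.2 = 32.04): to s=0 gives 79 → profitable ✗; to s=8.2 gives 185 − 16.8×8.2 = 47.24 → profitable ✗.
4 of the 6 constraints hold; not an equilibrium.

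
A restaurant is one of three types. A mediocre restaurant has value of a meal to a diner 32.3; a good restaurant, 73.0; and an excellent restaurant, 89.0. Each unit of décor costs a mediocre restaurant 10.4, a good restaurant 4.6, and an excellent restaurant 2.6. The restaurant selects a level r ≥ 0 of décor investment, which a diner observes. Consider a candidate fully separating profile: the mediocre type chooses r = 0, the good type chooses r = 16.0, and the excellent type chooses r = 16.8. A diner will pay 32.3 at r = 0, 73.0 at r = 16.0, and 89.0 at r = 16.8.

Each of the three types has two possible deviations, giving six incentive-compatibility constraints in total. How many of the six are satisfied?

4

Excellent (own payoff 89.0 − 2.6×16.8 = 45.32): to r=0 gives 32.3 → no gain ✓; to r=16.0 gives 73.0 − 2.6×16.0 = 31.4 → no gain ✓.
Good (own payoff 73.0 − 4.6×16.0 = -0.6): to r=0 gives 32.3 → profitable ✗; to r=16.8 gives 89.0 − 4.6×16.8 = 11.72 → profitable ✗.
Mediocre (own payoff 32.3): to r=16.0 gives 73.0 − 10.4×16.0 = -93.4 → no gain ✓; to r=16.8 gives 89.0 − 10.4×16.8 = -85.72 → no gain ✓.
4 of the 6 constraints hold; not an equilibrium.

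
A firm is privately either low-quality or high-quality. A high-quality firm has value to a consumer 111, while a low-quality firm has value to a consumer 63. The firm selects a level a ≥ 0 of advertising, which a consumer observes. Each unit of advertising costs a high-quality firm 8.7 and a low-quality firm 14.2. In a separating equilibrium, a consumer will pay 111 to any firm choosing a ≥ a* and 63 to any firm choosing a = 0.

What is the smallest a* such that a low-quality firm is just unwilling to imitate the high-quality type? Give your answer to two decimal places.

3.38

A low-quality firm choosing a = 0 receives 63.
Imitating at a* instead would pay 111 at cost 14.2·a*, netting 111 − 14.2·a*.
Indifference: 63 = 111 − 14.2·a*, so a* = (111 − 63) / 14.2 ≈ 3.38.
At a* the low-quality type's incentive constraint just binds; the high-quality type strictly prefers a* since its per-unit cost is lower.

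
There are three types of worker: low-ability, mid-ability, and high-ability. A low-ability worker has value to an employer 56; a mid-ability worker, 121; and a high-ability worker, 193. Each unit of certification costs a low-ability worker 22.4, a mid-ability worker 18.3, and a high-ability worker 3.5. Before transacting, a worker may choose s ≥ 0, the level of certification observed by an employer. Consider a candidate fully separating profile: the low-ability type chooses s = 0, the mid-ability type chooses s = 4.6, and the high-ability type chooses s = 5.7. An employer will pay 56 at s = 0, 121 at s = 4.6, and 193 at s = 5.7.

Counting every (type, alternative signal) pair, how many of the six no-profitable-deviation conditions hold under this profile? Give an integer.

3

Mid-ability (own payoff 121 − 18.3×4.6 = 36.82): to s=0 gives 56 → profitable ✗; to s=5.7 gives 193 − 18.3×5.7 = 88.69 → profitable ✗.
Low-ability (own payoff 56): to s=4.6 gives 121 − 22.4×4.6 = 17.96 → no gain ✓; to s=5.7 gives 193 − 22.4×5.7 = 65.32 → profitable ✗.
High-ability (own payoff 193 − 3.5×5.7 = 173.05): to s=0 gives 56 → no gain ✓; to s=4.6 gives 121 − 3.5×4.6 = 104.9 → no gain ✓.
3 of the 6 constraints hold; not an equilibrium.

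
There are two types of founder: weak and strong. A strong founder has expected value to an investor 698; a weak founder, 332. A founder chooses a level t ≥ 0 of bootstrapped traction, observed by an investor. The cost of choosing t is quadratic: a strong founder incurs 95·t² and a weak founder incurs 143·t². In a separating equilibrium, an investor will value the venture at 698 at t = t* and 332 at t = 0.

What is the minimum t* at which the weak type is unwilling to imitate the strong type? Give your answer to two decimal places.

The weak type at t = 0 receives 332; imitating at t* yields 698 − 143·t*².
Indifference: 332 = 698 − 143·t*², so t*² = (698 − 332) / 143 ≈ 2.5594.
t* = √2.5594 ≈ 1.60.

1.60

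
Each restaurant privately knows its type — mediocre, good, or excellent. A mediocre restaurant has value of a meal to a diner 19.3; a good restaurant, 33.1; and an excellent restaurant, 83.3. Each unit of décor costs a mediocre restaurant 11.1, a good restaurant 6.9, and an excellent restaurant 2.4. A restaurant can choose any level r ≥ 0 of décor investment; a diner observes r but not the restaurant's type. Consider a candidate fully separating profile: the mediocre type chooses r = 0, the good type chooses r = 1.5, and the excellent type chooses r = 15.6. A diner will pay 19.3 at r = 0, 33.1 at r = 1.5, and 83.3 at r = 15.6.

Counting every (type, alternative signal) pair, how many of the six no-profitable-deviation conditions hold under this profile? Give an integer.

Excellent (own payoff 83.3 − 2.4×15.6 = 45.86): to r=0 gives 19.3 → no gain ✓; to r=1.5 gives 33.1 − 2.4×1.5 = 29.5 → no gain ✓.
Good (own payoff 33.1 − 6.9×1.5 = 22.75): to r=0 gives 19.3 → no gain ✓; to r=15.6 gives 83.3 − 6.9×15.6 = -24.34 → no gain ✓.
Mediocre (own payoff 19.3): to r=1.5 gives 33.1 − 11.1×1.5 = 16.45 → no gain ✓; to r=15.6 gives 83.3 − 11.1×15.6 = -89.86 → no gain ✓.
6 of the 6 constraints hold; this profile is a separating equilibrium.

6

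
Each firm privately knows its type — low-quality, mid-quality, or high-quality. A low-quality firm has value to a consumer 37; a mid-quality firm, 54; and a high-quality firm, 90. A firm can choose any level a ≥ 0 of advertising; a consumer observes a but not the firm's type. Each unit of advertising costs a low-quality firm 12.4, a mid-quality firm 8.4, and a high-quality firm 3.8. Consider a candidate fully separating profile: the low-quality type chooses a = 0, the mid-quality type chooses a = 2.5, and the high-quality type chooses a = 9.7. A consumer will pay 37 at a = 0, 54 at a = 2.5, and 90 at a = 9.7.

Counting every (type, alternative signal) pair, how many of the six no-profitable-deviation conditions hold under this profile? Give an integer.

High-quality (own payoff 90 − 3.8×9.7 = 53.14): to a=0 gives 37 → no gain ✓; to a=2.5 gives 54 − 3.8×2.5 = 44.5 → no gain ✓.
Mid-quality (own payoff 54 − 8.4×2.5 = 33): to a=0 gives 37 → profitable ✗; to a=9.7 gives 90 − 8.4×9.7 = 8.52 → no gain ✓.
Low-quality (own payoff 37): to a=2.5 gives 54 − 12.4×2.5 = 23 → no gain ✓; to a=9.7 gives 90 − 12.4×9.7 = -30.28 → no gain ✓.
5 of the 6 constraints hold; not an equilibrium.

5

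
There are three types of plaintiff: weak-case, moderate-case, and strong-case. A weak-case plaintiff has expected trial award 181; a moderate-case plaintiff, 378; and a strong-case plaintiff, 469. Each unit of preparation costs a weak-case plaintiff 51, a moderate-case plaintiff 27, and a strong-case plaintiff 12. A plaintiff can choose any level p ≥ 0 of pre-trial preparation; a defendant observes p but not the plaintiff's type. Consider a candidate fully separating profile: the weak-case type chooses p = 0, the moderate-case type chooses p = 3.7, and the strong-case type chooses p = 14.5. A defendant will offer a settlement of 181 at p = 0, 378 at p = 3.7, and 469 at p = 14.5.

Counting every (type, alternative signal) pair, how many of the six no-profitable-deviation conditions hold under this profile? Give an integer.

Strong-case (own payoff 469 − 12×14.5 = 295): to p=0 gives 181 → no gain ✓; to p=3.7 gives 378 − 12×3.7 = 333.6 → profitable ✗.
Weak-case (own payoff 181): to p=3.7 gives 378 − 51×3.7 = 189.3 → profitable ✗; to p=14.5 gives 469 − 51×14.5 = -270.5 → no gain ✓.
Moderate-case (own payoff 378 − 27×3.7 = 278.1): to p=0 gives 181 → no gain ✓; to p=14.5 gives 469 − 27×14.5 = 77.5 → no gain ✓.
4 of the 6 constraints hold; not an equilibrium.

4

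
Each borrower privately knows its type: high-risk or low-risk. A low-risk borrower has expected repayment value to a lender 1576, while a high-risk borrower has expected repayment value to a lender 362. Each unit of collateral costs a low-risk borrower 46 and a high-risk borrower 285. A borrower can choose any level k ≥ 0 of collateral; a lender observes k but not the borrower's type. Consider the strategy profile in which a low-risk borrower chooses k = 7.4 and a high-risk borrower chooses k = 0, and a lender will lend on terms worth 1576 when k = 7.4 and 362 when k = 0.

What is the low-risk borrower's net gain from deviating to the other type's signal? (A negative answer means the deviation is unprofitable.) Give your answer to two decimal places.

Playing k = 7.4 the low-risk borrower receives 1576 − 46 × 7.4 = 1235.6.
Deviating to k = 0 yields 362 instead.
Gain from deviating: 362 − 1235.6 = -873.60.
The gain is negative, so the low-risk type's incentive-compatibility constraint is satisfied.

-873.60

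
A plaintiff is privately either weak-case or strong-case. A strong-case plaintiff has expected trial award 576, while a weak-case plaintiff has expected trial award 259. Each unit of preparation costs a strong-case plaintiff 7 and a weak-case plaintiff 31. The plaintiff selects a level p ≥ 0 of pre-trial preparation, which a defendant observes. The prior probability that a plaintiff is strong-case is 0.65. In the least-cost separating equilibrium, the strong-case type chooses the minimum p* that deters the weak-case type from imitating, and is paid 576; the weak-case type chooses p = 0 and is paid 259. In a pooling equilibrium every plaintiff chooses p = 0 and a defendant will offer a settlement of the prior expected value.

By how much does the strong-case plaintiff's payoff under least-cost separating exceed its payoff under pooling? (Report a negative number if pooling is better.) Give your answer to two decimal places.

Least-cost separating signal: p* solves 259 = 576 − 31·p*, so p* = (576 − 259)/31 ≈ 10.2258.
Strong-case type's separating payoff: 576 − 7 × p* = 576 − 7 × (576 − 259)/31 = 576 − 2219/31 ≈ 504.4194.
Pooling payoff: 0.65 × 576 + 0.35 × 259 = 465.05.
Difference: 504.4194 − 465.05 = 39.3694, i.e. 39.37 to two decimal places.
The strong-case type prefers to separate.

39.37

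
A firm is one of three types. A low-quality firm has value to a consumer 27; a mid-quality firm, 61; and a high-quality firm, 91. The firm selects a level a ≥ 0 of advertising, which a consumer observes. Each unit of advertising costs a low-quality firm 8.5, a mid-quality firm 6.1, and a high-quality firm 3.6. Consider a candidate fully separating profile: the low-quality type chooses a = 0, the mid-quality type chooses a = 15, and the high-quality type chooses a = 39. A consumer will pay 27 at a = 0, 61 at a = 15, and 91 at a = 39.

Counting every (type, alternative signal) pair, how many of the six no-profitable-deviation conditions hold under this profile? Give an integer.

Mid-quality (own payoff 61 − 6.1×15 = -30.5): to a=0 gives 27 → profitable ✗; to a=39 gives 91 − 6.1×39 = -146.9 → no gain ✓.
High-quality (own payoff 91 − 3.6×39 = -49.4): to a=0 gives 27 → profitable ✗; to a=15 gives 61 − 3.6×15 = 7 → profitable ✗.
Low-quality (own payoff 27): to a=15 gives 61 − 8.5×15 = -66.5 → no gain ✓; to a=39 gives 91 − 8.5×39 = -240.5 → no gain ✓.
3 of the 6 constraints hold; not an equilibrium.

3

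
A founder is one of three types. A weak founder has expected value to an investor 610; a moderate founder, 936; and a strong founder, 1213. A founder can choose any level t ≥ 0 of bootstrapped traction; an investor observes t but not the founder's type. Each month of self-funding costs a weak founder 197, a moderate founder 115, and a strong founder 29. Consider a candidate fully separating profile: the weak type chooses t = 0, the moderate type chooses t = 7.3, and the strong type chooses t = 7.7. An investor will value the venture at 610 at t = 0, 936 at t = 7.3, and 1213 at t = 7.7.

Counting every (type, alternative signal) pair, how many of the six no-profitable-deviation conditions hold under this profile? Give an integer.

4

Moderate (own payoff 936 − 115×7.3 = 96.5): to t=0 gives 610 → profitable ✗; to t=7.7 gives 1213 − 115×7.7 = 327.5 → profitable ✗.
Strong (own payoff 1213 − 29×7.7 = 989.7): to t=0 gives 610 → no gain ✓; to t=7.3 gives 936 − 29×7.3 = 724.3 → no gain ✓.
Weak (own payoff 610): to t=7.3 gives 936 − 197×7.3 = -502.1 → no gain ✓; to t=7.7 gives 1213 − 197×7.7 = -303.9 → no gain ✓.
4 of the 6 constraints hold; not an equilibrium.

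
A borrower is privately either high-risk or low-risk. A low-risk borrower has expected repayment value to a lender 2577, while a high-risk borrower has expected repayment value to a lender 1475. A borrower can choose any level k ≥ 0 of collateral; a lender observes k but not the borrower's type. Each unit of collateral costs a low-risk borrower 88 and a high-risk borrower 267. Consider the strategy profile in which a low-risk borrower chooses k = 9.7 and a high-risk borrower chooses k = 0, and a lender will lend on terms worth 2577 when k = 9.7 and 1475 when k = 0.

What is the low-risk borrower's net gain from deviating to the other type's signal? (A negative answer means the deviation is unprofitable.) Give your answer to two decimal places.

Playing k = 9.7 the low-risk borrower receives 2577 − 88 × 9.7 = 1723.4.
Deviating to k = 0 yields 1475 instead.
Gain from deviating: 1475 − 1723.4 = -248.40.
The gain is negative, so the low-risk type's incentive-compatibility constraint is satisfied.

-248.40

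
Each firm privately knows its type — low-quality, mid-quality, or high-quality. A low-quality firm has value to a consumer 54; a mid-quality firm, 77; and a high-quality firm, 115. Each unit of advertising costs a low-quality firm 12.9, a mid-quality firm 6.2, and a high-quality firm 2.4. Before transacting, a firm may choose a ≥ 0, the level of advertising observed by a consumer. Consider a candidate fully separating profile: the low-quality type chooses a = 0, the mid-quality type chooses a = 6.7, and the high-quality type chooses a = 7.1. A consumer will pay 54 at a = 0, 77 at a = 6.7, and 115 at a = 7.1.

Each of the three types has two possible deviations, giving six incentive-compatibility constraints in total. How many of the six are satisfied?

4

Low-quality (own payoff 54): to a=6.7 gives 77 − 12.9×6.7 = -9.43 → no gain ✓; to a=7.1 gives 115 − 12.9×7.1 = 23.41 → no gain ✓.
Mid-quality (own payoff 77 − 6.2×6.7 = 35.46): to a=0 gives 54 → profitable ✗; to a=7.1 gives 115 − 6.2×7.1 = 70.98 → profitable ✗.
High-quality (own payoff 115 − 2.4×7.1 = 97.96): to a=0 gives 54 → no gain ✓; to a=6.7 gives 77 − 2.4×6.7 = 60.92 → no gain ✓.
4 of the 6 constraints hold; not an equilibrium.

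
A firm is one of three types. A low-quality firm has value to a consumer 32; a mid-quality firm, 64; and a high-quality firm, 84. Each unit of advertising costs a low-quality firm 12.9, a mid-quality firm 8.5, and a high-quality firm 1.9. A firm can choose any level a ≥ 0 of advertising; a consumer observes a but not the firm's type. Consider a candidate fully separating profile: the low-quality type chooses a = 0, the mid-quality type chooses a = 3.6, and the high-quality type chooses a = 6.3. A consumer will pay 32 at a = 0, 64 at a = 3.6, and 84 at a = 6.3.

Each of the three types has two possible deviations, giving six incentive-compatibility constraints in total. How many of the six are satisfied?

Low-quality (own payoff 32): to a=3.6 gives 64 − 12.9×3.6 = 17.56 → no gain ✓; to a=6.3 gives 84 − 12.9×6.3 = 2.73 → no gain ✓.
High-quality (own payoff 84 − 1.9×6.3 = 72.03): to a=0 gives 32 → no gain ✓; to a=3.6 gives 64 − 1.9×3.6 = 57.16 → no gain ✓.
Mid-quality (own payoff 64 − 8.5×3.6 = 33.4): to a=0 gives 32 → no gain ✓; to a=6.3 gives 84 − 8.5×6.3 = 30.45 → no gain ✓.
6 of the 6 constraints hold; this profile is a separating equilibrium.

6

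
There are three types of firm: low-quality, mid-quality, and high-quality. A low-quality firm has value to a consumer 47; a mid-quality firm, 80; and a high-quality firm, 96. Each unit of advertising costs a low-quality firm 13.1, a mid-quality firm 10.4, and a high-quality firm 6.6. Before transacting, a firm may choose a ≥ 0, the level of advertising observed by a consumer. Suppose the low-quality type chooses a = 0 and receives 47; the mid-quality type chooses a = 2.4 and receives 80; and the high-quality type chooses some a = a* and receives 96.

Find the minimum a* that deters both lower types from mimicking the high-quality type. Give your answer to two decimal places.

Low-quality type (on-path payoff 47) won't mimic when 47 ≥ 96 − 13.1·a*, i.e. a* ≥ 3.74.
Mid-quality type (on-path payoff 80 − 10.4×2.4 = 55.04) won't mimic when 55.04 ≥ 96 − 10.4·a*, i.e. a* ≥ 3.94.
Both must hold, so a* = max(3.74, 3.94) = 3.94. The mid-quality type's constraint binds.

3.94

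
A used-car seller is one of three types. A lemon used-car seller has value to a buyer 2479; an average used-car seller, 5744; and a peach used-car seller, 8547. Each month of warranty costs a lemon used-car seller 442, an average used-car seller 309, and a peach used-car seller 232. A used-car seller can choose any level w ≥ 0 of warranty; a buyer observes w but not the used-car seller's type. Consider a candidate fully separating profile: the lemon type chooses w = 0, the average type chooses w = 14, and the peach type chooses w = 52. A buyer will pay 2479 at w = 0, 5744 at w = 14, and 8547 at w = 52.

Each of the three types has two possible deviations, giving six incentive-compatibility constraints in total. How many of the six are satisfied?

Average (own payoff 5744 − 309×14 = 1418): to w=0 gives 2479 → profitable ✗; to w=52 gives 8547 − 309×52 = -7521 → no gain ✓.
Lemon (own payoff 2479): to w=14 gives 5744 − 442×14 = -444 → no gain ✓; to w=52 gives 8547 − 442×52 = -14437 → no gain ✓.
Peach (own payoff 8547 − 232×52 = -3517): to w=0 gives 2479 → profitable ✗; to w=14 gives 5744 − 232×14 = 2496 → profitable ✗.
3 of the 6 constraints hold; not an equilibrium.

3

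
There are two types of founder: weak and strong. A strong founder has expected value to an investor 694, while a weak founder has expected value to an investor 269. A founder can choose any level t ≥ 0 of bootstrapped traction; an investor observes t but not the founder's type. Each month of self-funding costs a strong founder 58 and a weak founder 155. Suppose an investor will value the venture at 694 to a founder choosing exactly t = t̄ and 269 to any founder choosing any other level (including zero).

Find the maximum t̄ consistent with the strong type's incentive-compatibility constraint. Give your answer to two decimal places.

Choosing t̄ yields the strong type 694 − 58·t̄; choosing zero yields 269.
The strong type is indifferent at 694 − 58·t̄ = 269, i.e. t̄ = (694 − 269) / 58 ≈ 7.33.
For any t̄ above 7.33 the strong type would rather pool at zero, so separation collapses.

7.33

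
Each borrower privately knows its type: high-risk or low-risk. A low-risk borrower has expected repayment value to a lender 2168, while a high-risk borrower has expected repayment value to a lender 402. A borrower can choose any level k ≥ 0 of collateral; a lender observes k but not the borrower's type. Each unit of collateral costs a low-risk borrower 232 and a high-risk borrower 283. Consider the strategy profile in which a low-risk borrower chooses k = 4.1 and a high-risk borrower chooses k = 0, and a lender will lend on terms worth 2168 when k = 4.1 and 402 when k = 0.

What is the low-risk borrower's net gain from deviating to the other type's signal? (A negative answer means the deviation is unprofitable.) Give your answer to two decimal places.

Playing k = 4.1 the low-risk borrower receives 2168 − 232 × 4.1 = 1216.8.
Deviating to k = 0 yields 402 instead.
Gain from deviating: 402 − 1216.8 = -814.80.
The gain is negative, so the low-risk type's incentive-compatibility constraint is satisfied.

-814.80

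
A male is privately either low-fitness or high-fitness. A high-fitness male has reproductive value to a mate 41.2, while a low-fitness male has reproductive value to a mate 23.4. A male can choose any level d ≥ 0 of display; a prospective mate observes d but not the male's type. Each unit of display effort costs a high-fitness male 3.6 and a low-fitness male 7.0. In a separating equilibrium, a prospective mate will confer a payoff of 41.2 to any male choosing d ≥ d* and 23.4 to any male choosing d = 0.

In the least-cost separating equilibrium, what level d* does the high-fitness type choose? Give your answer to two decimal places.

A low-fitness male choosing d = 0 receives 23.4.
Imitating at d* instead would pay 41.2 at cost 7.0·d*, netting 41.2 − 7.0·d*.
Indifference: 23.4 = 41.2 − 7.0·d*, so d* = (41.2 − 23.4) / 7.0 ≈ 2.54.
At d* the low-fitness type's incentive constraint just binds; the high-fitness type strictly prefers d* since its per-unit cost is lower.

2.54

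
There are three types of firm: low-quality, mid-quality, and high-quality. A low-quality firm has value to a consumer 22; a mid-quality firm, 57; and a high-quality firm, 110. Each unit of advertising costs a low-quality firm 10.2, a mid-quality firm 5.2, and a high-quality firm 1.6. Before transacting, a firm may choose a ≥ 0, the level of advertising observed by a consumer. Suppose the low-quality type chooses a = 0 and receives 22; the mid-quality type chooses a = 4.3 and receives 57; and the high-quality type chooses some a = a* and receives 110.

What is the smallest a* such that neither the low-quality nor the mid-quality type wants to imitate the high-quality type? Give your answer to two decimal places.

Low-quality type (on-path payoff 22) won't mimic when 22 ≥ 110 − 10.2·a*, i.e. a* ≥ 8.63.
Mid-quality type (on-path payoff 57 − 5.2×4.3 = 34.64) won't mimic when 34.64 ≥ 110 − 5.2·a*, i.e. a* ≥ 14.49.
Both must hold, so a* = max(8.63, 14.49) = 14.49. The mid-quality type's constraint binds.

14.49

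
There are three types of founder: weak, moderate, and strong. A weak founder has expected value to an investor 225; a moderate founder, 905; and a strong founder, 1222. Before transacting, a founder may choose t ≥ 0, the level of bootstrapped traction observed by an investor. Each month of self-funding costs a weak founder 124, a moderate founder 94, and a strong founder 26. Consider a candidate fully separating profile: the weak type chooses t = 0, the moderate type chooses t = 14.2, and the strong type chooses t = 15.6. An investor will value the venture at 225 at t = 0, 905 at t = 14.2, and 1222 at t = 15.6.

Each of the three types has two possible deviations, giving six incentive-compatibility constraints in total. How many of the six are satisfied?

4

Weak (own payoff 225): to t=14.2 gives 905 − 124×14.2 = -855.8 → no gain ✓; to t=15.6 gives 1222 − 124×15.6 = -712.4 → no gain ✓.
Strong (own payoff 1222 − 26×15.6 = 816.4): to t=0 gives 225 → no gain ✓; to t=14.2 gives 905 − 26×14.2 = 535.8 → no gain ✓.
Moderate (own payoff 905 − 94×14.2 = -429.8): to t=0 gives 225 → profitable ✗; to t=15.6 gives 1222 − 94×15.6 = -244.4 → profitable ✗.
4 of the 6 constraints hold; not an equilibrium.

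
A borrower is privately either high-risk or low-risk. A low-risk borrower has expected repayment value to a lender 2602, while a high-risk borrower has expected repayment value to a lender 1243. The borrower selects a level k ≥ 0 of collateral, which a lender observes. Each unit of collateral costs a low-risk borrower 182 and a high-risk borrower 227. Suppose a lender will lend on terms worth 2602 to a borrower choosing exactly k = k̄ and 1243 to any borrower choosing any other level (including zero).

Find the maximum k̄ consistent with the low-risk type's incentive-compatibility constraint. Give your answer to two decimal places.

Choosing k̄ yields the low-risk type 2602 − 182·k̄; choosing zero yields 1243.
The low-risk type is indifferent at 2602 − 182·k̄ = 1243, i.e. k̄ = (2602 − 1243) / 182 ≈ 7.47.
For any k̄ above 7.47 the low-risk type would rather pool at zero, so separation collapses.

7.47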